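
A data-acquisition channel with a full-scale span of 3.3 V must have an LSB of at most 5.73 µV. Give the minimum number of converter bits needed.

20 bits

Number of steps required ≥ 3.3 V / 5.73 µV = 575916.23.
Need 2^N ≥ 575916.23; 2^19 = 524288, 2^20 = 1048576.
Minimum N = 20.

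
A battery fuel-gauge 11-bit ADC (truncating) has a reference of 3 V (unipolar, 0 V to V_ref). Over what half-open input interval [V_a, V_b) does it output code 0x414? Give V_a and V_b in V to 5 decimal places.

[1.52930 V, 1.53076 V)

LSB = 3/2^11 = 1.465 mV.
Code 0x414 = 1044 decimal.
V_a = V_low + 1044·LSB = 1.5293 V; V_b = V_low + 1045·LSB = 1.53076 V.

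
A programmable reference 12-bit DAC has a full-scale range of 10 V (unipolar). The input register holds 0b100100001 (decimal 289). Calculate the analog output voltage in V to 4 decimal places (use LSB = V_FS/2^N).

LSB = 10 V / 2^12 = 2.441 mV.
Code 0b100100001 = 289 decimal.
V_out = 0 + 289 × 0.00244141 V = 0.705566 V.

0.7056 V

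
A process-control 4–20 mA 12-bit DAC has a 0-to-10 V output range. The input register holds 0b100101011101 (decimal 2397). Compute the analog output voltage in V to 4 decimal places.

LSB = 10 V / 2^12 = 2.441 mV.
Code 0b100101011101 = 2397 decimal.
V_out = 0 + 2397 × 0.00244141 V = 5.85205 V.

5.8521 V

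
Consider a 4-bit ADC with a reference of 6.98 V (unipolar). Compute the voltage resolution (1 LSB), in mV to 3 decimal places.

Full-scale span = 6.98 V.
LSB = 6.98 / 2^4 = 6.98 / 16 = 0.43625 V = 436.250 mV.

436.250 mV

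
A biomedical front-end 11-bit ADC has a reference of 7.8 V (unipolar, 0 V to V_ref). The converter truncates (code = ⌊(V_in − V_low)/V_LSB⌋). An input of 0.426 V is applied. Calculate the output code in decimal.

With 2048 levels over 7.8 V, one step is 3.809 mV.
Input sits at 111.852 steps above V_low.
⌊·⌋(111.852) = 111.

code 111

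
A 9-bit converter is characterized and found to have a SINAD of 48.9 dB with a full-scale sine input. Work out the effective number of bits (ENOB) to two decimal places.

7.83 bits

ENOB = (SINAD − 1.76) / 6.02 = (48.9 − 1.76)/6.02 = 7.831.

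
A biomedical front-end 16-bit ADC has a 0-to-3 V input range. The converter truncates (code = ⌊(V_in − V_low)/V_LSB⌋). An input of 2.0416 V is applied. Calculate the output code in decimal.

With 65536 levels over 3 V, one step is 45.78 µV.
(V_in − V_low)/LSB = (2.0416 − 0) / 4.57764e-05 = 44599.433.
Floor → code 44599.

code 44599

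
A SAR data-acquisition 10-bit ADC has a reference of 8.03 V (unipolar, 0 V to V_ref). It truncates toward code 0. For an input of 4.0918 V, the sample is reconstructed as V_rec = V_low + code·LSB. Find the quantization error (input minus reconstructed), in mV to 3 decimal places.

LSB = 8.03/2^10 = 7.842 mV.
Scaled input = 521.7937 LSBs, so code = 521.
Code 521 maps back to 0 + 521×0.0078418 V = 4.0855762 V.
V_in − V_rec = 0.00622383 V = 6.224 mV.

6.224 mV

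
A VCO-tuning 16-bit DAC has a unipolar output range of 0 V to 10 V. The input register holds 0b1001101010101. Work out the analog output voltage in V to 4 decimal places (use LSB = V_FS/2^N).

0.7552 V

LSB = 10 V / 2^16 = 152.59 µV.
Code 0b1001101010101 = 4949 decimal.
V_out = 0 + 4949 × 0.000152588 V = 0.755157 V.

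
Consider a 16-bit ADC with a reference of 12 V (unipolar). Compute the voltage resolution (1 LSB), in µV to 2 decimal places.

183.11 µV

Full-scale span = 12 V.
LSB = 12 / 2^16 = 12 / 65536 = 0.000183105 V = 183.11 µV.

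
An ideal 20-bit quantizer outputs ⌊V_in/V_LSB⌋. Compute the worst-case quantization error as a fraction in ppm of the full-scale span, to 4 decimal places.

Truncating → worst-case error = 1 LSB = V_FS/2^20, so 1e+06/1048576 = 0.953674 ppm of full scale.

0.9537 ppm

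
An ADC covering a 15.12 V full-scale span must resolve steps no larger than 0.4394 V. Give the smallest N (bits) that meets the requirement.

Number of steps required ≥ 15.12 V / 0.4394 V = 34.41.
Need 2^N ≥ 34.41; 2^5 = 32, 2^6 = 64.
Minimum N = 6.

6 bits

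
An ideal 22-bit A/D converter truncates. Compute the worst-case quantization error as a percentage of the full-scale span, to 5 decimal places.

0.00002 %

Truncating → worst-case error = 1 LSB = V_FS/2^22, so 100/4194304 = 2.38419e-05 % of full scale.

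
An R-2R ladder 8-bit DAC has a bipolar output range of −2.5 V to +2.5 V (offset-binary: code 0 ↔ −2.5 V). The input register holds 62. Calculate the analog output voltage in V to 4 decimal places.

-1.2891 V

LSB = 5 V / 2^8 = 19.531 mV.
V_out = (−2.5) + 62 × 0.0195312 V = -1.28906 V.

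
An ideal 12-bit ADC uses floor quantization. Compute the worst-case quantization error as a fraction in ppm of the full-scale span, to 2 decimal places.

Truncating → worst-case error = 1 LSB = V_FS/2^12, so 1e+06/4096 = 244.141 ppm of full scale.

244.14 ppm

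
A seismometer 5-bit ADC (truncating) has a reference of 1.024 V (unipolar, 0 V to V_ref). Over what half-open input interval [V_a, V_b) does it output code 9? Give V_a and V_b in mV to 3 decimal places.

[288.000 mV, 320.000 mV)

LSB = 1.024/2^5 = 32.000 mV.
V_a = V_low + 9·LSB = 0.288 V; V_b = V_low + 10·LSB = 0.32 V.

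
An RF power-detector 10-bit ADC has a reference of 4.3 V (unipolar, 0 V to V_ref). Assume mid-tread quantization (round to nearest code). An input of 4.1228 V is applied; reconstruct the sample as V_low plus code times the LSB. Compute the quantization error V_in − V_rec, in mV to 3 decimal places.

One LSB is 4.3 V / 1024 = 4.199 mV.
(V_in − V_low)/LSB = (4.1228 − 0)/0.00419922 = 981.8017 → code 982 (round).
V_rec = 0 + 982·0.00419922 = 4.1236328 V.
Error = 4.1228 − 4.1236328 = -0.000832813 V = -0.833 mV.

-0.833 mV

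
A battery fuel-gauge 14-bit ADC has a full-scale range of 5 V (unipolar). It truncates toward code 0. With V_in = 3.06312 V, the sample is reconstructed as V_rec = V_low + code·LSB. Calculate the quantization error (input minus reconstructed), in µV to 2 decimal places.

One LSB is 5 V / 16384 = 305.18 µV.
(V_in − V_low)/LSB = (3.06312 − 0)/0.000305176 = 10037.2316 → code 10037 (floor).
Reconstructed: 3.0630493 V.
Difference: 7.06836e-05 V → 70.68 µV.

70.68 µV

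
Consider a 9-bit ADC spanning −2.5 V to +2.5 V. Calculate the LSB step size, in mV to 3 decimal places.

9.766 mV

Full-scale span = 5 V.
LSB = 5 / 2^9 = 5 / 512 = 0.00976562 V = 9.766 mV.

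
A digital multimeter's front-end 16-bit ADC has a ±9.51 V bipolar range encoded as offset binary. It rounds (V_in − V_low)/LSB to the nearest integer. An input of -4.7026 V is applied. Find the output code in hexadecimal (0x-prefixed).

code 0x40B5 (decimal 16565)

LSB = 19.02 V / 65536 = 290.22 µV.
Input sits at 16564.551 steps above V_low.
Round → code 16565.
In hexadecimal (0x-prefixed): 0x40B5.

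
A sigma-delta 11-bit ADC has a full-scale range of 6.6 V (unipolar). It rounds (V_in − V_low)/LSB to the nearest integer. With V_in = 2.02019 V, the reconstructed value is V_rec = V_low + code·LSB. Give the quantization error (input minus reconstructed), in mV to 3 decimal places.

Step size: 6.6 V ÷ 2^11 = 3.223 mV.
(V_in − V_low)/LSB = (2.02019 − 0)/0.00322266 = 626.8711 → code 627 (round).
Code 627 maps back to 0 + 627×0.00322266 V = 2.0206055 V.
Error = 2.02019 − 2.0206055 = -0.000415469 V = -0.415 mV.

-0.415 mV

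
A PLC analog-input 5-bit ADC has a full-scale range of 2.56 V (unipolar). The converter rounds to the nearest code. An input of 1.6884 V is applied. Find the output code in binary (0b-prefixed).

LSB = 2.56 V / 32 = 80.000 mV.
Input sits at 21.105 steps above V_low.
So the output code is 21.
In binary (0b-prefixed): 0b10101.

code 0b10101 (decimal 21)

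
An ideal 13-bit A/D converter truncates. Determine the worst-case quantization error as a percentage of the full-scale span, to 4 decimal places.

Truncating → worst-case error = 1 LSB = V_FS/2^13, so 100/8192 = 0.012207 % of full scale.

0.0122 %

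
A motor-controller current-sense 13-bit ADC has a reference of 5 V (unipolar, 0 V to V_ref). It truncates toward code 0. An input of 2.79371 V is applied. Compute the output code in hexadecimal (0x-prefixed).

LSB = 5 V / 8192 = 0.610 mV.
Input sits at 4577.214 steps above V_low.
So the output code is 4577.
In hexadecimal (0x-prefixed): 0x11E1.

code 0x11E1 (decimal 4577)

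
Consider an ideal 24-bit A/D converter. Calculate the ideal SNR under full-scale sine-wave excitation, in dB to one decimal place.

SNR ≈ 6.02·N + 1.76 dB = 6.02·24 + 1.76 = 146.24 dB.

146.2 dB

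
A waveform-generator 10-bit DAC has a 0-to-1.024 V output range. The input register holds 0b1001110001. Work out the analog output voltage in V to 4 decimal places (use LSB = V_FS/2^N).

0.6250 V

LSB = 1.024 V / 2^10 = 1.000 mV.
Code 0b1001110001 = 625 decimal.
V_out = 0 + 625 × 0.001 V = 0.625 V.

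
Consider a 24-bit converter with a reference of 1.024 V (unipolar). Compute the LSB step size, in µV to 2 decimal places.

0.06 µV

Full-scale span = 1.024 V.
LSB = 1.024 / 2^24 = 1.024 / 16777216 = 6.10352e-08 V = 0.06 µV.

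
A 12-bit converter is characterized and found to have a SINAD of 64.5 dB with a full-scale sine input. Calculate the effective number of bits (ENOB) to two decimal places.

10.42 bits

ENOB = (SINAD − 1.76) / 6.02 = (64.5 − 1.76)/6.02 = 10.422.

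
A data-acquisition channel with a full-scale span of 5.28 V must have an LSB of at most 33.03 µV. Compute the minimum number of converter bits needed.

Number of steps required ≥ 5.28 V / 33.03 µV = 159854.68.
Need 2^N ≥ 159854.68; 2^17 = 131072, 2^18 = 262144.
Minimum N = 18.

18 bits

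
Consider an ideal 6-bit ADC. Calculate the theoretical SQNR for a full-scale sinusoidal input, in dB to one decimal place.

SNR ≈ 6.02·N + 1.76 dB = 6.02·6 + 1.76 = 37.88 dB.

37.9 dB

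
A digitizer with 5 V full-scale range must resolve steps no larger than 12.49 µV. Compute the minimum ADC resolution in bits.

Number of steps required ≥ 5 V / 12.49 µV = 400320.26.
Need 2^N ≥ 400320.26; 2^18 = 262144, 2^19 = 524288.
Minimum N = 19.

19 bits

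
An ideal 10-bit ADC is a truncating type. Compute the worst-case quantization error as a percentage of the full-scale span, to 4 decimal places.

0.0977 %

Truncating → worst-case error = 1 LSB = V_FS/2^10, so 100/1024 = 0.0976562 % of full scale.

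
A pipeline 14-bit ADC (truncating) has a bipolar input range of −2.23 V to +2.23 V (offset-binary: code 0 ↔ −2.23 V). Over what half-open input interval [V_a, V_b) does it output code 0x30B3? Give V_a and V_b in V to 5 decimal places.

LSB = 4.46/2^14 = 272.22 µV.
Code 0x30B3 = 12467 decimal.
V_a = V_low + 12467·LSB = 1.16373 V; V_b = V_low + 12468·LSB = 1.164 V.

[1.16373 V, 1.16400 V)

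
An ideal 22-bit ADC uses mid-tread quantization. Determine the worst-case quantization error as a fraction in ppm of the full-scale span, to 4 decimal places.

Rounding → worst-case error = ½ LSB = V_FS/2^23, so 1e+06/8388608 = 0.119209 ppm of full scale.

0.1192 ppm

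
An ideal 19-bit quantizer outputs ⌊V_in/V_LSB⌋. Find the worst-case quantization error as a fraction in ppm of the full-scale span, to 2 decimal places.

Truncating → worst-case error = 1 LSB = V_FS/2^19, so 1e+06/524288 = 1.90735 ppm of full scale.

1.91 ppm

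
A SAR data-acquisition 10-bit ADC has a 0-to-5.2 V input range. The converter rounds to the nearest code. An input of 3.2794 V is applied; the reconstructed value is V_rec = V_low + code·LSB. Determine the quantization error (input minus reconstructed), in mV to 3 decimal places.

-1.069 mV

Step size: 5.2 V ÷ 2^10 = 5.078 mV.
(3.2794 − 0)/0.00507813 = 645.7895; round gives code 646.
Reconstructed: 3.2804687 V.
Difference: -0.00106875 V → -1.069 mV.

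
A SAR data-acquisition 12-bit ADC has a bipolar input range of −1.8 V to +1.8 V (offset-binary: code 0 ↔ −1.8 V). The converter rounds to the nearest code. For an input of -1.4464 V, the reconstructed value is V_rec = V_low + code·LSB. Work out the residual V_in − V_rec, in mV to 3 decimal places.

0.280 mV

Step size: 3.6 V ÷ 2^12 = 0.879 mV.
(-1.4464 − (−1.8))/0.000878906 = 402.3182; round gives code 402.
V_rec = (−1.8) + 402·0.000878906 = -1.4466797 V.
V_in − V_rec = 0.000279687 V = 0.280 mV.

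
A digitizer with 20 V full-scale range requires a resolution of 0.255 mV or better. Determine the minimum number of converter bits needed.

17 bits

Number of steps required ≥ 20 V / 0.255 mV = 78431.37.
Need 2^N ≥ 78431.37; 2^16 = 65536, 2^17 = 131072.
Minimum N = 17.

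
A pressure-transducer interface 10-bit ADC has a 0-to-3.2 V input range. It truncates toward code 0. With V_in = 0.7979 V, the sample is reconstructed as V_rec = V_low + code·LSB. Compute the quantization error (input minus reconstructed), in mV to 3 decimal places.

One LSB is 3.2 V / 1024 = 3.125 mV.
(V_in − V_low)/LSB = (0.7979 − 0)/0.003125 = 255.3280 → code 255 (floor).
Code 255 maps back to 0 + 255×0.003125 V = 0.796875 V.
Error = 0.7979 − 0.796875 = 0.001025 V = 1.025 mV.

1.025 mV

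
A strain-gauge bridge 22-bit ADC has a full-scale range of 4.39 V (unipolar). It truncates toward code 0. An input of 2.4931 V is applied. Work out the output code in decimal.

code 2381963

LSB = 4.39 V / 4194304 = 1.05 µV.
Input sits at 2381963.395 steps above V_low.
⌊·⌋(2381963.395) = 2381963.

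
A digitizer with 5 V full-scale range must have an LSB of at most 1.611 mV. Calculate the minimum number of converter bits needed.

Number of steps required ≥ 5 V / 1.611 mV = 3103.66.
Need 2^N ≥ 3103.66; 2^11 = 2048, 2^12 = 4096.
Minimum N = 12.

12 bits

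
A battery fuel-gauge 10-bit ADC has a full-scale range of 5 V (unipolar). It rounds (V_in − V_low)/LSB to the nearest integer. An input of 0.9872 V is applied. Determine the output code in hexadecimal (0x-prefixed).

With 1024 levels over 5 V, one step is 4.883 mV.
Input sits at 202.179 steps above V_low.
round(202.179) = 202.
In hexadecimal (0x-prefixed): 0xCA.

code 0xCA (decimal 202)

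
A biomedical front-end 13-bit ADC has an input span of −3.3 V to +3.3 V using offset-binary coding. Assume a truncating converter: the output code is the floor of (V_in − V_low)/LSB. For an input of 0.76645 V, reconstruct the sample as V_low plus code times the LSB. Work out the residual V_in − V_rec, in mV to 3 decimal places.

Step size: 6.6 V ÷ 2^13 = 0.806 mV.
(0.76645 − (−3.3))/0.000805664 = 5047.3270; ⌊·⌋ gives code 5047.
Code 5047 maps back to (−3.3) + 5047×0.000805664 V = 0.76618652 V.
Error = 0.76645 − 0.76618652 = 0.000263477 V = 0.263 mV.

0.263 mV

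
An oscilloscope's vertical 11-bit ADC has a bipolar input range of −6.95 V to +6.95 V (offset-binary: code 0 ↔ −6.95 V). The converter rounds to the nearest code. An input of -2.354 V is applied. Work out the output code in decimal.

LSB = 13.9 V / 2048 = 6.787 mV.
(V_in − V_low)/LSB = (-2.354 − (−6.95)) / 0.00678711 = 677.166.
Round → code 677.

code 677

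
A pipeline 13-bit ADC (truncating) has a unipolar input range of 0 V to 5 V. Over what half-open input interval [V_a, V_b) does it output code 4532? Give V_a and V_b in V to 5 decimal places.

[2.76611 V, 2.76672 V)

LSB = 5/2^13 = 0.610 mV.
V_a = V_low + 4532·LSB = 2.76611 V; V_b = V_low + 4533·LSB = 2.76672 V.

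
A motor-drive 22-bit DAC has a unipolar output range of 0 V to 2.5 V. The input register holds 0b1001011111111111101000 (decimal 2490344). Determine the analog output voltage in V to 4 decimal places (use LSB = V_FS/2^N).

1.4844 V

LSB = 2.5 V / 2^22 = 0.60 µV.
Code 0b1001011111111111101000 = 2490344 decimal.
V_out = 0 + 2490344 × 5.96046e-07 V = 1.48436 V.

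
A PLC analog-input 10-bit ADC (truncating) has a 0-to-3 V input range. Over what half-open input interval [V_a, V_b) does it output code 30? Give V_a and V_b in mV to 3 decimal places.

LSB = 3/2^10 = 2.930 mV.
V_a = V_low + 30·LSB = 0.0878906 V; V_b = V_low + 31·LSB = 0.0908203 V.

[87.891 mV, 90.820 mV)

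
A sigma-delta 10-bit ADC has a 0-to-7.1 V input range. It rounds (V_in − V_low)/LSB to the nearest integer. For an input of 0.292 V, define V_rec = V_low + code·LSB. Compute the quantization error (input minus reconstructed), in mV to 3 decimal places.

0.789 mV

Step size: 7.1 V ÷ 2^10 = 6.934 mV.
(V_in − V_low)/LSB = (0.292 − 0)/0.00693359 = 42.1138 → code 42 (round).
V_rec = 0 + 42·0.00693359 = 0.29121094 V.
Difference: 0.000789063 V → 0.789 mV.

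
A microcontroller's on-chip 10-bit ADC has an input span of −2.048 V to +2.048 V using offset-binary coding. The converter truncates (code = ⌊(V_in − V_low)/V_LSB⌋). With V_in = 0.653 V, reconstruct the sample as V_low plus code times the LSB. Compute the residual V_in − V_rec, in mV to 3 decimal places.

1.000 mV

Step size: 4.096 V ÷ 2^10 = 4.000 mV.
(0.653 − (−2.048))/0.004 = 675.2500; ⌊·⌋ gives code 675.
Reconstructed: 0.652 V.
Difference: 0.001 V → 1.000 mV.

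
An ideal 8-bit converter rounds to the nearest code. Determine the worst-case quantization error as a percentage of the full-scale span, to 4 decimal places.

Rounding → worst-case error = ½ LSB = V_FS/2^9, so 100/512 = 0.195312 % of full scale.

0.1953 %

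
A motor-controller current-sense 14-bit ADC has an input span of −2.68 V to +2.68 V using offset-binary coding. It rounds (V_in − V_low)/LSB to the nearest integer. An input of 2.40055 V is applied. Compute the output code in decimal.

Full-scale span = 5.36 V; LSB = 5.36/2^14 = 327.15 µV.
(V_in − V_low)/LSB = (2.40055 − (−2.68)) / 0.000327148 = 15529.801.
round(15529.801) = 15530.

code 15530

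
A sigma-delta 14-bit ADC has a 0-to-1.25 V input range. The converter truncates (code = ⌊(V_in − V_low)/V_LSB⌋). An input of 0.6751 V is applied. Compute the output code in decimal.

LSB = 1.25 V / 16384 = 76.29 µV.
(0.6751 − 0) / 7.62939e-05 = 8848.671 LSBs.
⌊·⌋(8848.671) = 8848.

code 8848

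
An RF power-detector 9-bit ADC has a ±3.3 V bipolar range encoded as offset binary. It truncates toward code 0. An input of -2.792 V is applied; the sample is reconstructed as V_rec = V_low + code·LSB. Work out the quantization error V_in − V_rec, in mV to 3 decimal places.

LSB = 6.6/2^9 = 12.891 mV.
(V_in − V_low)/LSB = (-2.792 − (−3.3))/0.0128906 = 39.4085 → code 39 (floor).
V_rec = (−3.3) + 39·0.0128906 = -2.7972656 V.
Difference: 0.00526563 V → 5.266 mV.

5.266 mV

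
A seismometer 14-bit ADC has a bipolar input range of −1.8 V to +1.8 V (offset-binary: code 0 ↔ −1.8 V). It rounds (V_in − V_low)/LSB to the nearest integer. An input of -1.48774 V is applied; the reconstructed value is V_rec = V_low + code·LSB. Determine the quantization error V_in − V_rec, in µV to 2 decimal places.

LSB = 3.6/2^14 = 219.73 µV.
(-1.48774 − (−1.8))/0.000219727 = 1421.1300; round gives code 1421.
V_rec = (−1.8) + 1421·0.000219727 = -1.4877686 V.
Error = -1.48774 − (−1.4877686) = 2.85547e-05 V = 28.55 µV.

28.55 µV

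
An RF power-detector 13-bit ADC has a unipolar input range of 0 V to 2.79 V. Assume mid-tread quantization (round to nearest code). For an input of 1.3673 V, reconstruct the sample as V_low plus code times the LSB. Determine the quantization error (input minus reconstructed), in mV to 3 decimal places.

Step size: 2.79 V ÷ 2^13 = 340.58 µV.
(V_in − V_low)/LSB = (1.3673 − 0)/0.000340576 = 4014.6672 → code 4015 (round).
V_rec = 0 + 4015·0.000340576 = 1.3674133 V.
Error = 1.3673 − 1.3674133 = -0.00011333 V = -0.113 mV.

-0.113 mV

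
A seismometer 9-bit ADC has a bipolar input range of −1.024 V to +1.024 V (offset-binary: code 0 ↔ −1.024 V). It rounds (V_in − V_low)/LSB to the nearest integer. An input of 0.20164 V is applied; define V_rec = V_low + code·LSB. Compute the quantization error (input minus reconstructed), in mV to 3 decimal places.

1.640 mV

Step size: 2.048 V ÷ 2^9 = 4.000 mV.
Scaled input = 306.4100 LSBs, so code = 306.
Code 306 maps back to (−1.024) + 306×0.004 V = 0.2 V.
Difference: 0.00164 V → 1.640 mV.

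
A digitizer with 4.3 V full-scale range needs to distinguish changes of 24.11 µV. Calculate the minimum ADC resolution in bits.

Number of steps required ≥ 4.3 V / 24.11 µV = 178349.23.
Need 2^N ≥ 178349.23; 2^17 = 131072, 2^18 = 262144.
Minimum N = 18.

18 bits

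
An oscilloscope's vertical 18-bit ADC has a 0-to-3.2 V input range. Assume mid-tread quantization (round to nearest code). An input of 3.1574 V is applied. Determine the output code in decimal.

LSB = 3.2 V / 262144 = 12.21 µV.
Input sits at 258654.208 steps above V_low.
Round → code 258654.

code 258654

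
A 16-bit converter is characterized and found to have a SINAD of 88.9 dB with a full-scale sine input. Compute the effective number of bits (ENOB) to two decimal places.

ENOB = (SINAD − 1.76) / 6.02 = (88.9 − 1.76)/6.02 = 14.475.

14.48 bits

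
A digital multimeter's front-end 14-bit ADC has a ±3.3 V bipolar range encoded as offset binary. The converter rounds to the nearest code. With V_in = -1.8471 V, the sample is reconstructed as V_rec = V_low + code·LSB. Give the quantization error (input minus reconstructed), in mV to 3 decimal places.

-0.115 mV

Step size: 6.6 V ÷ 2^14 = 402.83 µV.
Scaled input = 3606.7142 LSBs, so code = 3607.
V_rec = (−3.3) + 3607·0.000402832 = -1.8469849 V.
Difference: -0.000115137 V → -0.115 mV.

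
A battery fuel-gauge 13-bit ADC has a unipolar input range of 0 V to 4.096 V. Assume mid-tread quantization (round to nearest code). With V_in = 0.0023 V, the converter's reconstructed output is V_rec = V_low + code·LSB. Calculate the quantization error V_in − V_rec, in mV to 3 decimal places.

One LSB is 4.096 V / 8192 = 0.500 mV.
Scaled input = 4.6000 LSBs, so code = 5.
Reconstructed: 0.0025 V.
V_in − V_rec = -0.0002 V = -0.200 mV.

-0.200 mV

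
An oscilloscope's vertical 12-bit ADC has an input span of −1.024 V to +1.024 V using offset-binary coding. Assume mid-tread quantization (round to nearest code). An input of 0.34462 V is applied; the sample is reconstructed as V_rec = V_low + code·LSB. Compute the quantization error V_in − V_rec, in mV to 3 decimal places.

One LSB is 2.048 V / 4096 = 0.500 mV.
(V_in − V_low)/LSB = (0.34462 − (−1.024))/0.0005 = 2737.2400 → code 2737 (round).
V_rec = (−1.024) + 2737·0.0005 = 0.3445 V.
Error = 0.34462 − 0.3445 = 0.00012 V = 0.120 mV.

0.120 mV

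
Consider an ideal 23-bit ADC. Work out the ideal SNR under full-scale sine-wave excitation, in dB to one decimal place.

140.2 dB

SNR ≈ 6.02·N + 1.76 dB = 6.02·23 + 1.76 = 140.22 dB.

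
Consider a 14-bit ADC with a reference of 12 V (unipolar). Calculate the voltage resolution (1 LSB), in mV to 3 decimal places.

0.732 mV

Full-scale span = 12 V.
LSB = 12 / 2^14 = 12 / 16384 = 0.000732422 V = 0.732 mV.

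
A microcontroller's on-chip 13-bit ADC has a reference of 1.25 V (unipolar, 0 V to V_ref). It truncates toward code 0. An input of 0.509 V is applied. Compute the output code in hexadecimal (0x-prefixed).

code 0xD07 (decimal 3335)

Full-scale span = 1.25 V; LSB = 1.25/2^13 = 152.59 µV.
(V_in − V_low)/LSB = (0.509 − 0) / 0.000152588 = 3335.782.
So the output code is 3335.
In hexadecimal (0x-prefixed): 0xD07.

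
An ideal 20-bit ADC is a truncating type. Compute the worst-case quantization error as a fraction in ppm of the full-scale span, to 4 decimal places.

0.9537 ppm

Truncating → worst-case error = 1 LSB = V_FS/2^20, so 1e+06/1048576 = 0.953674 ppm of full scale.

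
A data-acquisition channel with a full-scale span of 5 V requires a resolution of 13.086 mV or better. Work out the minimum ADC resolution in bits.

9 bits

Number of steps required ≥ 5 V / 13.086 mV = 382.09.
Need 2^N ≥ 382.09; 2^8 = 256, 2^9 = 512.
Minimum N = 9.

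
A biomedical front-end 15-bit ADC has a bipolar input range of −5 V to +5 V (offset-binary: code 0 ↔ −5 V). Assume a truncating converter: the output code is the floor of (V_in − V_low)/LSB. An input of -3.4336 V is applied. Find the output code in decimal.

LSB = 10 V / 32768 = 305.18 µV.
Input sits at 5132.780 steps above V_low.
⌊·⌋(5132.780) = 5132.

code 5132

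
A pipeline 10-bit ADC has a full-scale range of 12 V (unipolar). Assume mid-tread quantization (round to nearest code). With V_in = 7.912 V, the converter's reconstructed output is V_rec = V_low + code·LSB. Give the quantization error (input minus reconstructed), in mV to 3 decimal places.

1.844 mV

Step size: 12 V ÷ 2^10 = 11.719 mV.
Scaled input = 675.1573 LSBs, so code = 675.
V_rec = 0 + 675·0.0117188 = 7.9101562 V.
Error = 7.912 − 7.9101562 = 0.00184375 V = 1.844 mV.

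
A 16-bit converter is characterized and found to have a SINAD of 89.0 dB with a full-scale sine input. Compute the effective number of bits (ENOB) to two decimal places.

ENOB = (SINAD − 1.76) / 6.02 = (89.0 − 1.76)/6.02 = 14.492.

14.49 bits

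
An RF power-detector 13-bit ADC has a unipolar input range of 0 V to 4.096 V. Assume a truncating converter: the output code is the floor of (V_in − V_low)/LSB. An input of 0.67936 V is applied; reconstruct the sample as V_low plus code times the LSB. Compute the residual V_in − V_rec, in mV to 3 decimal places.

LSB = 4.096/2^13 = 0.500 mV.
(V_in − V_low)/LSB = (0.67936 − 0)/0.0005 = 1358.7200 → code 1358 (floor).
Code 1358 maps back to 0 + 1358×0.0005 V = 0.679 V.
V_in − V_rec = 0.00036 V = 0.360 mV.

0.360 mV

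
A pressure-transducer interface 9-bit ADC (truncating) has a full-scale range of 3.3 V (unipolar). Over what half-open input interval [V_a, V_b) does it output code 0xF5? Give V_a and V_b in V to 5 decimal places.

[1.57910 V, 1.58555 V)

LSB = 3.3/2^9 = 6.445 mV.
Code 0xF5 = 245 decimal.
V_a = V_low + 245·LSB = 1.5791 V; V_b = V_low + 246·LSB = 1.58555 V.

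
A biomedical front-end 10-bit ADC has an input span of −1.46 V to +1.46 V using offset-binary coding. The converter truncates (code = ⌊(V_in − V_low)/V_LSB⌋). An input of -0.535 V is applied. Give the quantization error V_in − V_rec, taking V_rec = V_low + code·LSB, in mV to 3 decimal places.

LSB = 2.92/2^10 = 2.852 mV.
(V_in − V_low)/LSB = (-0.535 − (−1.46))/0.00285156 = 324.3836 → code 324 (floor).
Reconstructed: -0.53609375 V.
V_in − V_rec = 0.00109375 V = 1.094 mV.

1.094 mV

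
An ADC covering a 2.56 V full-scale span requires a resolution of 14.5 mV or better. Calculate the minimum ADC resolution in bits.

8 bits

Number of steps required ≥ 2.56 V / 14.5 mV = 176.55.
Need 2^N ≥ 176.55; 2^7 = 128, 2^8 = 256.
Minimum N = 8.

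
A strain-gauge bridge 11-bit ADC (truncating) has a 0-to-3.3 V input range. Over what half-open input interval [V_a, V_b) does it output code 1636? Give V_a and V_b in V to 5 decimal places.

[2.63613 V, 2.63774 V)

LSB = 3.3/2^11 = 1.611 mV.
V_a = V_low + 1636·LSB = 2.63613 V; V_b = V_low + 1637·LSB = 2.63774 V.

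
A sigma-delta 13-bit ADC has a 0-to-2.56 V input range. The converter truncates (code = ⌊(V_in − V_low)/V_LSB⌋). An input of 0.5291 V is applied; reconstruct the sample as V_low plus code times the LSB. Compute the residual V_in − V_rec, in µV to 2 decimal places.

37.50 µV

One LSB is 2.56 V / 8192 = 312.50 µV.
(0.5291 − 0)/0.0003125 = 1693.1200; ⌊·⌋ gives code 1693.
Reconstructed: 0.5290625 V.
Difference: 3.75e-05 V → 37.50 µV.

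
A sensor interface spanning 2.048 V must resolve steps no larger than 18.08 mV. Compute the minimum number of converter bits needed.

7 bits

Number of steps required ≥ 2.048 V / 18.08 mV = 113.27.
Need 2^N ≥ 113.27; 2^6 = 64, 2^7 = 128.
Minimum N = 7.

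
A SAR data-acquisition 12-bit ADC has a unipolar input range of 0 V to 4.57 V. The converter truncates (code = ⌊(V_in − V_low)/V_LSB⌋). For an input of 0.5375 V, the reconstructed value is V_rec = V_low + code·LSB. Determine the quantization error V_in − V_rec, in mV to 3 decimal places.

0.837 mV

Step size: 4.57 V ÷ 2^12 = 1.116 mV.
Scaled input = 481.7505 LSBs, so code = 481.
Reconstructed: 0.5366626 V.
V_in − V_rec = 0.000837402 V = 0.837 mV.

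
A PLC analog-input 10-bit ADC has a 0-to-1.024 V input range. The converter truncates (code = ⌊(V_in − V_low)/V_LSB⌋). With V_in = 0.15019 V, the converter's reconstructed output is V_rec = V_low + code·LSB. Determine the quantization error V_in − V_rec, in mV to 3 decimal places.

Step size: 1.024 V ÷ 2^10 = 1.000 mV.
(V_in − V_low)/LSB = (0.15019 − 0)/0.001 = 150.1900 → code 150 (floor).
V_rec = 0 + 150·0.001 = 0.15 V.
V_in − V_rec = 0.00019 V = 0.190 mV.

0.190 mV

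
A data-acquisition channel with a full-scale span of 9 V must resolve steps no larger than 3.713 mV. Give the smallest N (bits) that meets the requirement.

12 bits

Number of steps required ≥ 9 V / 3.713 mV = 2423.92.
Need 2^N ≥ 2423.92; 2^11 = 2048, 2^12 = 4096.
Minimum N = 12.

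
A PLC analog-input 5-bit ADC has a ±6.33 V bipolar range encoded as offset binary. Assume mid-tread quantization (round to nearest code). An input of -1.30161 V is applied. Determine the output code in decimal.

code 13

Full-scale span = 12.66 V; LSB = 12.66/2^5 = 395.625 mV.
Input sits at 12.710 steps above V_low.
So the output code is 13.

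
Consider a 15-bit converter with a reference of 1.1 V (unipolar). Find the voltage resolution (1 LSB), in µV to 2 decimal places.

33.57 µV

Full-scale span = 1.1 V.
LSB = 1.1 / 2^15 = 1.1 / 32768 = 3.35693e-05 V = 33.57 µV.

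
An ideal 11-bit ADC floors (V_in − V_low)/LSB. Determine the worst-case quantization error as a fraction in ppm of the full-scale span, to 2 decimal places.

Truncating → worst-case error = 1 LSB = V_FS/2^11, so 1e+06/2048 = 488.281 ppm of full scale.

488.28 ppm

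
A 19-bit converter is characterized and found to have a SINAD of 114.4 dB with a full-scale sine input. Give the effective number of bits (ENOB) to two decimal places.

ENOB = (SINAD − 1.76) / 6.02 = (114.4 − 1.76)/6.02 = 18.711.

18.71 bits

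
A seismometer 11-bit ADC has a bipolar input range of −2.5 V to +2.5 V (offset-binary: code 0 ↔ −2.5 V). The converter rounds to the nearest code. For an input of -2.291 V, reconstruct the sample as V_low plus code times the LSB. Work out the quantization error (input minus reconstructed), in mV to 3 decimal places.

Step size: 5 V ÷ 2^11 = 2.441 mV.
(V_in − V_low)/LSB = (-2.291 − (−2.5))/0.00244141 = 85.6064 → code 86 (round).
Reconstructed: -2.2900391 V.
Difference: -0.000960937 V → -0.961 mV.

-0.961 mV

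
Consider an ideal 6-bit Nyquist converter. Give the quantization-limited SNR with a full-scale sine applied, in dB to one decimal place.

SNR ≈ 6.02·N + 1.76 dB = 6.02·6 + 1.76 = 37.88 dB.

37.9 dB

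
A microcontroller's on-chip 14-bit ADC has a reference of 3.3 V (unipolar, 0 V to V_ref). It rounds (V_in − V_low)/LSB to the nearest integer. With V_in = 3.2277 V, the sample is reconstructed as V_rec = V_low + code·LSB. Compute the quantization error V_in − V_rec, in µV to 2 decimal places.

Step size: 3.3 V ÷ 2^14 = 201.42 µV.
(V_in − V_low)/LSB = (3.2277 − 0)/0.000201416 = 16025.0415 → code 16025 (round).
Reconstructed: 3.2276917 V.
Error = 3.2277 − 3.2276917 = 8.34961e-06 V = 8.35 µV.

8.35 µV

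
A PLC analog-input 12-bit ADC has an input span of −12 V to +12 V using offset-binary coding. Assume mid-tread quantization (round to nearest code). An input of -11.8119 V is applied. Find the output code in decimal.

code 32

LSB = 24 V / 4096 = 5.859 mV.
(V_in − V_low)/LSB = (-11.8119 − (−12)) / 0.00585938 = 32.102.
So the output code is 32.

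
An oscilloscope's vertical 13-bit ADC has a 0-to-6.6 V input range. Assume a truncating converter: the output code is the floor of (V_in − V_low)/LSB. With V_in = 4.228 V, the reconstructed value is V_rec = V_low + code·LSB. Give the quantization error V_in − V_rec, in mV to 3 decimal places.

One LSB is 6.6 V / 8192 = 0.806 mV.
(V_in − V_low)/LSB = (4.228 − 0)/0.000805664 = 5247.8448 → code 5247 (floor).
Code 5247 maps back to 0 + 5247×0.000805664 V = 4.2273193 V.
Error = 4.228 − 4.2273193 = 0.000680664 V = 0.681 mV.

0.681 mV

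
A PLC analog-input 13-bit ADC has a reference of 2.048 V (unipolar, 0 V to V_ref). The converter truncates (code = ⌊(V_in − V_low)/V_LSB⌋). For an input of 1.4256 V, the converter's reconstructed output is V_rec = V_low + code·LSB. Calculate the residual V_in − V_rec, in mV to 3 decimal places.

0.100 mV

Step size: 2.048 V ÷ 2^13 = 250.00 µV.
(V_in − V_low)/LSB = (1.4256 − 0)/0.00025 = 5702.4000 → code 5702 (floor).
Reconstructed: 1.4255 V.
V_in − V_rec = 0.0001 V = 0.100 mV.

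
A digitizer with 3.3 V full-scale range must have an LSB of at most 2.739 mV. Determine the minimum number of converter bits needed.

11 bits

Number of steps required ≥ 3.3 V / 2.739 mV = 1204.82.
Need 2^N ≥ 1204.82; 2^10 = 1024, 2^11 = 2048.
Minimum N = 11.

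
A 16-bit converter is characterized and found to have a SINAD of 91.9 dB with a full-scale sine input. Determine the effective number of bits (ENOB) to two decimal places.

14.97 bits

ENOB = (SINAD − 1.76) / 6.02 = (91.9 − 1.76)/6.02 = 14.973.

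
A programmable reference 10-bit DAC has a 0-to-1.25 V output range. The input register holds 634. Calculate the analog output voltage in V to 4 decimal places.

0.7739 V

LSB = 1.25 V / 2^10 = 1.221 mV.
V_out = 0 + 634 × 0.0012207 V = 0.773926 V.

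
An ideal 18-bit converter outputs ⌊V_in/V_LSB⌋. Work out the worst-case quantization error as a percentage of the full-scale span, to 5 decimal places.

Truncating → worst-case error = 1 LSB = V_FS/2^18, so 100/262144 = 0.00038147 % of full scale.

0.00038 %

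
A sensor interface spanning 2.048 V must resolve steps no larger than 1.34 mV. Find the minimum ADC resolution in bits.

11 bits

Number of steps required ≥ 2.048 V / 1.34 mV = 1528.36.
Need 2^N ≥ 1528.36; 2^10 = 1024, 2^11 = 2048.
Minimum N = 11.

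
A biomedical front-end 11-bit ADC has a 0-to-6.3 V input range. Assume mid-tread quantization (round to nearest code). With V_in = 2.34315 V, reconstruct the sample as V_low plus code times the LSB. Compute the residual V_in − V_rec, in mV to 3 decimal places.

Step size: 6.3 V ÷ 2^11 = 3.076 mV.
(2.34315 − 0)/0.00307617 = 761.7097; round gives code 762.
Reconstructed: 2.344043 V.
Difference: -0.000892969 V → -0.893 mV.

-0.893 mV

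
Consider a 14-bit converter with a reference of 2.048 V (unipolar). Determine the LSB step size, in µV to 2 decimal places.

125.00 µV

Full-scale span = 2.048 V.
LSB = 2.048 / 2^14 = 2.048 / 16384 = 0.000125 V = 125.00 µV.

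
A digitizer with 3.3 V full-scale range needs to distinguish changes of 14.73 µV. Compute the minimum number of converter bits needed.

18 bits

Number of steps required ≥ 3.3 V / 14.73 µV = 224032.59.
Need 2^N ≥ 224032.59; 2^17 = 131072, 2^18 = 262144.
Minimum N = 18.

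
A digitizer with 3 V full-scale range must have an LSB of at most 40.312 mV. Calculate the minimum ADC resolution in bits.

Number of steps required ≥ 3 V / 40.312 mV = 74.42.
Need 2^N ≥ 74.42; 2^6 = 64, 2^7 = 128.
Minimum N = 7.

7 bits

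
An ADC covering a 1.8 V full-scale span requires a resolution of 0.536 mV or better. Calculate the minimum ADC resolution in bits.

Number of steps required ≥ 1.8 V / 0.536 mV = 3358.21.
Need 2^N ≥ 3358.21; 2^11 = 2048, 2^12 = 4096.
Minimum N = 12.

12 bits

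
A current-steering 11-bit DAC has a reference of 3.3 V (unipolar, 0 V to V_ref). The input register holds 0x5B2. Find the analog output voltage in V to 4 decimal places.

LSB = 3.3 V / 2^11 = 1.611 mV.
Code 0x5B2 = 1458 decimal.
V_out = 0 + 1458 × 0.00161133 V = 2.34932 V.

2.3493 V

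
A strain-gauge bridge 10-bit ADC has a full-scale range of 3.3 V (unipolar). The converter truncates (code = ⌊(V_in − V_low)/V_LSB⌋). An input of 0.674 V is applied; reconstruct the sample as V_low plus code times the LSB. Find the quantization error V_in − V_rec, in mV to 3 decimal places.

0.465 mV

Step size: 3.3 V ÷ 2^10 = 3.223 mV.
Scaled input = 209.1442 LSBs, so code = 209.
Code 209 maps back to 0 + 209×0.00322266 V = 0.67353516 V.
Error = 0.674 − 0.67353516 = 0.000464844 V = 0.465 mV.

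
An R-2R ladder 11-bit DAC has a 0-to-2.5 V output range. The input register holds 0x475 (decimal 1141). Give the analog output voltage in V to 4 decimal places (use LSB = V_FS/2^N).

1.3928 V

LSB = 2.5 V / 2^11 = 1.221 mV.
Code 0x475 = 1141 decimal.
V_out = 0 + 1141 × 0.0012207 V = 1.39282 V.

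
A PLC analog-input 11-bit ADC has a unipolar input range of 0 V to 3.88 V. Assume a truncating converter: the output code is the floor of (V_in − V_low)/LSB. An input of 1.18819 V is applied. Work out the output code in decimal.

code 627

Full-scale span = 3.88 V; LSB = 3.88/2^11 = 1.895 mV.
Input sits at 627.168 steps above V_low.
Floor → code 627.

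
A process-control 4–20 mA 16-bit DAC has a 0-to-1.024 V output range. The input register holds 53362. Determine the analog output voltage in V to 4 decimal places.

0.8338 V

LSB = 1.024 V / 2^16 = 15.62 µV.
V_out = 0 + 53362 × 1.5625e-05 V = 0.833781 V.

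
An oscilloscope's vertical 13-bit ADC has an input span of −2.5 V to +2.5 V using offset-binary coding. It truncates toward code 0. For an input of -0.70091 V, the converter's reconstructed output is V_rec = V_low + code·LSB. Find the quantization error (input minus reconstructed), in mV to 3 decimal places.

LSB = 5/2^13 = 0.610 mV.
(-0.70091 − (−2.5))/0.000610352 = 2947.6291; ⌊·⌋ gives code 2947.
Code 2947 maps back to (−2.5) + 2947×0.000610352 V = -0.70129395 V.
V_in − V_rec = 0.000383945 V = 0.384 mV.

0.384 mV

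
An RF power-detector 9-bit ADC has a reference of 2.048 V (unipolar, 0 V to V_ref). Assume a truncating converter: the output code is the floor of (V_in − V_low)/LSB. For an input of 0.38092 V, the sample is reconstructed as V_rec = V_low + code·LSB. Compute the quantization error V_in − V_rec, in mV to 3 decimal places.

0.920 mV

One LSB is 2.048 V / 512 = 4.000 mV.
(V_in − V_low)/LSB = (0.38092 − 0)/0.004 = 95.2300 → code 95 (floor).
Reconstructed: 0.38 V.
Error = 0.38092 − 0.38 = 0.00092 V = 0.920 mV.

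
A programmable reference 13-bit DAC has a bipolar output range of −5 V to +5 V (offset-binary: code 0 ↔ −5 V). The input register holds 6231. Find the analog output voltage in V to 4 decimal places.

LSB = 10 V / 2^13 = 1.221 mV.
V_out = (−5) + 6231 × 0.0012207 V = 2.6062 V.

2.6062 V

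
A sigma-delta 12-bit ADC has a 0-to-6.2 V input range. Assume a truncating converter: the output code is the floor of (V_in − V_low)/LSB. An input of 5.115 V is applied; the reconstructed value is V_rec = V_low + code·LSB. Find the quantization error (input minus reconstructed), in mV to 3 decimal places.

0.303 mV

LSB = 6.2/2^12 = 1.514 mV.
(V_in − V_low)/LSB = (5.115 − 0)/0.00151367 = 3379.2000 → code 3379 (floor).
Reconstructed: 5.1146973 V.
Error = 5.115 − 5.1146973 = 0.000302734 V = 0.303 mV.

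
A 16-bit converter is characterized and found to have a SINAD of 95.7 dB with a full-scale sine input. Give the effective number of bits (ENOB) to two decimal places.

ENOB = (SINAD − 1.76) / 6.02 = (95.7 − 1.76)/6.02 = 15.605.

15.60 bits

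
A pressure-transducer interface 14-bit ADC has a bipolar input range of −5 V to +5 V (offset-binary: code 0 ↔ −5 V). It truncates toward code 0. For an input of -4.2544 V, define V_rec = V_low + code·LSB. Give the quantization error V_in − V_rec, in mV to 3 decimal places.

0.361 mV

Step size: 10 V ÷ 2^14 = 0.610 mV.
(V_in − V_low)/LSB = (-4.2544 − (−5))/0.000610352 = 1221.5910 → code 1221 (floor).
Reconstructed: -4.2547607 V.
Error = -4.2544 − (−4.2547607) = 0.000360742 V = 0.361 mV.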